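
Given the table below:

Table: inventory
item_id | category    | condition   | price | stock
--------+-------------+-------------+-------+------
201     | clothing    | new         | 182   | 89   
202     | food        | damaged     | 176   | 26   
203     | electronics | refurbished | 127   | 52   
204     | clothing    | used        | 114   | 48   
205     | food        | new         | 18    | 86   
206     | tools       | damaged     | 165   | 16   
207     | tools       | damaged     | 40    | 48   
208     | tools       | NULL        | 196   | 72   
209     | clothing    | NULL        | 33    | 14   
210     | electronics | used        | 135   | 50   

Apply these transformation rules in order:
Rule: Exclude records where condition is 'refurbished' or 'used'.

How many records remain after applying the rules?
7

Step 1: Count records to exclude
  - 1 (refurbished) + 2 (used) = 3 records
Step 2: Total records: 10
Step 3: Remaining = 10 - 3 = 7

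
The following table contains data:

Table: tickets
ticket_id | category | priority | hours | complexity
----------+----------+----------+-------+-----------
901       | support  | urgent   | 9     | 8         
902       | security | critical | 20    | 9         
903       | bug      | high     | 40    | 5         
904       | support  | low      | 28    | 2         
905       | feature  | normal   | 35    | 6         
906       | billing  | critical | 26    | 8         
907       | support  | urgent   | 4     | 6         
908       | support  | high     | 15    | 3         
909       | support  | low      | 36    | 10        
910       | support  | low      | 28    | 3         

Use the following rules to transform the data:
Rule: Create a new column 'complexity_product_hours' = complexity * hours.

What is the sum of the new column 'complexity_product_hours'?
1439

Step 1: For each record, compute complexity * hours
Example calculations:
  8 * 9 = 72
  9 * 20 = 180
  5 * 40 = 200
  ...
Step 2: Sum all derived values
Step 3: Total = 1439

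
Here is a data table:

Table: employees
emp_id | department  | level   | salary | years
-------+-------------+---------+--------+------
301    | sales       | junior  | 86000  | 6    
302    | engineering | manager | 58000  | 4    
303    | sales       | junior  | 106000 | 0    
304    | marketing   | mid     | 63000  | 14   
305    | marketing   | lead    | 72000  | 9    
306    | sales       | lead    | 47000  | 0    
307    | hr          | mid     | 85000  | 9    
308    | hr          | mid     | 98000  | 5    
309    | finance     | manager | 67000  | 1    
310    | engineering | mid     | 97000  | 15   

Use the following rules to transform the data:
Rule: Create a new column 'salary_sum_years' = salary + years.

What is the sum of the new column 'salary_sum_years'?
779063

Step 1: For each record, compute salary + years
Example calculations:
  86000 + 6 = 86006
  58000 + 4 = 58004
  106000 + 0 = 106000
  ...
Step 2: Sum all derived values
Step 3: Total = 779063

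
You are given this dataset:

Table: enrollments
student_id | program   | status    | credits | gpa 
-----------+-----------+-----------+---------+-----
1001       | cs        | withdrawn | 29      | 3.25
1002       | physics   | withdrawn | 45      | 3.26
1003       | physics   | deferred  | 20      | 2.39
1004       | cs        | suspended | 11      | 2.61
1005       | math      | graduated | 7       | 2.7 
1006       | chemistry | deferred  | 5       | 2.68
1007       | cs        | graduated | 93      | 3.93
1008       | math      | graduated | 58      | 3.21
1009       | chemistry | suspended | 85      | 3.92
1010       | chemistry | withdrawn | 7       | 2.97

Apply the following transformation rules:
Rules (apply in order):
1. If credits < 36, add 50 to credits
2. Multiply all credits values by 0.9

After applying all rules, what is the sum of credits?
594.0

Step 1: Apply Rule 1 - Add 50 to records with credits < 36
  - 6 records affected: 79 + (6 × 50) = 379
  - Unaffected records: 281
  - Sum after Rule 1: 660
Step 2: Apply Rule 2 - Multiply all by 0.9
  - 660 × 0.9 = 594.0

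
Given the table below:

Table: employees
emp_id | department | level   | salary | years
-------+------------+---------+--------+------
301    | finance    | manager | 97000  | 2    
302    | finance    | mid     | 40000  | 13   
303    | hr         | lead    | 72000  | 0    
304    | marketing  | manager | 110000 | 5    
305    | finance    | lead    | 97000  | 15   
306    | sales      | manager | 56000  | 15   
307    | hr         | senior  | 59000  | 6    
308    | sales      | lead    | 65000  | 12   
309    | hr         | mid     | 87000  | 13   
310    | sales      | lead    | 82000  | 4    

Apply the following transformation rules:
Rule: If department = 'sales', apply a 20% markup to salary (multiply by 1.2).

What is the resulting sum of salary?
805600.0

Step 1: Records with department = 'sales' have total salary = 203000
Step 2: Apply multiplier: 203000 × 1.2 = 243600.0
Step 3: Other records total: 562000
Step 4: Final sum = 243600.0 + 562000 = 805600.0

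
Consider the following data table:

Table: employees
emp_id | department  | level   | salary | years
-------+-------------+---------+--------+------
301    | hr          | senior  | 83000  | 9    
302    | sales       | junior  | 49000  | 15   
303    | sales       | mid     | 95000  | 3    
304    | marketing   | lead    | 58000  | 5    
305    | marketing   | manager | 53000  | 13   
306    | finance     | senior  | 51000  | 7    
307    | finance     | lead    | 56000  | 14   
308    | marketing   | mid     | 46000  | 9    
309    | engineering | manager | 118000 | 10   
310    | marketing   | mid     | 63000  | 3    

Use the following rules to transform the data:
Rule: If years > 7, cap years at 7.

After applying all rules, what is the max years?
7

Step 1: Original maximum years = 15
Step 2: Apply cap at 7
Step 3: 6 records had years > 7 and were capped
Step 4: Maximum after transformation = 7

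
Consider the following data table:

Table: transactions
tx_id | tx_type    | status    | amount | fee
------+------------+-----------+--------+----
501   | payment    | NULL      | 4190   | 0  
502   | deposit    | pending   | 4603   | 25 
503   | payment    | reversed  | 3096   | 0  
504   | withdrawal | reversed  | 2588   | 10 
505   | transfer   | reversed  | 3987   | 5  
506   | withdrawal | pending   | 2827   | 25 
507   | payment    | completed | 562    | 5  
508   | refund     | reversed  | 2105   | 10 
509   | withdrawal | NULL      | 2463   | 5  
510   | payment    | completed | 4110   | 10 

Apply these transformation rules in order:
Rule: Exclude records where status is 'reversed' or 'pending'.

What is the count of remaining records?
4

Step 1: Count records to exclude
  - 4 (reversed) + 2 (pending) = 6 records
Step 2: Total records: 10
Step 3: Remaining = 10 - 6 = 4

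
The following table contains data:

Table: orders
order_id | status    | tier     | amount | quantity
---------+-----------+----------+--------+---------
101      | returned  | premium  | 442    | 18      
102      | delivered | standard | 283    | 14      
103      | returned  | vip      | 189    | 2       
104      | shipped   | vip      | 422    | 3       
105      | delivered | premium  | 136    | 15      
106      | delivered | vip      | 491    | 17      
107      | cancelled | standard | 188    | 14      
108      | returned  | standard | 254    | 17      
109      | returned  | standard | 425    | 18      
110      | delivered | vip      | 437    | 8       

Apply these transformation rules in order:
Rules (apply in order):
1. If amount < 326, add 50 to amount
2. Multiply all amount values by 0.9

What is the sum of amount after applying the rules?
3165.3

Step 1: Apply Rule 1 - Add 50 to records with amount < 326
  - 5 records affected: 1050 + (5 × 50) = 1300
  - Unaffected records: 2217
  - Sum after Rule 1: 3517
Step 2: Apply Rule 2 - Multiply all by 0.9
  - 3517 × 0.9 = 3165.3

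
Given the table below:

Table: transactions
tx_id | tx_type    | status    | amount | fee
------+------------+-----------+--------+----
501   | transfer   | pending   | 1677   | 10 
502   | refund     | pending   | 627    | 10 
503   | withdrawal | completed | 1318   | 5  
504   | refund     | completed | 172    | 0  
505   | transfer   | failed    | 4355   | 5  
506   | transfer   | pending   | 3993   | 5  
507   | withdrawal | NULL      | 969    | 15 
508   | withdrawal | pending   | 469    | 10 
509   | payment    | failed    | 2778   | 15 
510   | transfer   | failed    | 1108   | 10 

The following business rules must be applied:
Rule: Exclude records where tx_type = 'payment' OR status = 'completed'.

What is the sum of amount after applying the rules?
13198

Step 1: Find records where tx_type = 'payment' OR status = 'completed'
Step 2: 3 records match, summing to 4268
Step 3: Original sum: 17466
Step 4: Remaining sum = 17466 - 4268 = 13198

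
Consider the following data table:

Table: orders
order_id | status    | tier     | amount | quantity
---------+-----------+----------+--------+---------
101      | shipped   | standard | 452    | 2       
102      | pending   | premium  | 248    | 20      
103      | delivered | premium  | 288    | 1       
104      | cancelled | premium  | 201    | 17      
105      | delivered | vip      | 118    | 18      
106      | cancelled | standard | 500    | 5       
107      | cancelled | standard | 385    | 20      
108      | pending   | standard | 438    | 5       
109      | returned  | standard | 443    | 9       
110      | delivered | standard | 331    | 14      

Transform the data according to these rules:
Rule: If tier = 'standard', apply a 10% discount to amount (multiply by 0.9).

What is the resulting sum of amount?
3149.1

Step 1: Records with tier = 'standard' have total amount = 2549
Step 2: Apply multiplier: 2549 × 0.9 = 2294.1
Step 3: Other records total: 855
Step 4: Final sum = 2294.1 + 855 = 3149.1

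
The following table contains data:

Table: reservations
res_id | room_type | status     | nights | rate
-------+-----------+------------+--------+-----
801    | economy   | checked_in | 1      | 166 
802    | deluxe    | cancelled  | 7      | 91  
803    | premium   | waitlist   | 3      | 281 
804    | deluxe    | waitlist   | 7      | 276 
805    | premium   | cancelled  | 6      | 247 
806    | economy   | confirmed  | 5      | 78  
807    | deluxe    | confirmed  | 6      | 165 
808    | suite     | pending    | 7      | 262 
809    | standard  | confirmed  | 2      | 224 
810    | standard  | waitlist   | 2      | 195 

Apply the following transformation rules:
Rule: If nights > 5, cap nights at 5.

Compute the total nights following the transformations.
38

Step 1: 5 records have nights > 5
Step 2: These records originally summed to 33
Step 3: After capping: 5 × 5 = 25
Step 4: Unaffected records sum: 13
Step 5: Final sum = 25 + 13 = 38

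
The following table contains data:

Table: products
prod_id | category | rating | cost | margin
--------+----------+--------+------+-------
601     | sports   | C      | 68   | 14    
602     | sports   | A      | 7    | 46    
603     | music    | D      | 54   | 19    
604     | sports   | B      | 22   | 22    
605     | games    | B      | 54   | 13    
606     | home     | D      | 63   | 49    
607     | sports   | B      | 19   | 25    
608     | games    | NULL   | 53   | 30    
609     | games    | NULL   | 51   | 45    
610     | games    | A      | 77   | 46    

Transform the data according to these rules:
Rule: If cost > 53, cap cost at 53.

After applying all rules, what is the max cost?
53

Step 1: Original maximum cost = 77
Step 2: Apply cap at 53
Step 3: 5 records had cost > 53 and were capped
Step 4: Maximum after transformation = 53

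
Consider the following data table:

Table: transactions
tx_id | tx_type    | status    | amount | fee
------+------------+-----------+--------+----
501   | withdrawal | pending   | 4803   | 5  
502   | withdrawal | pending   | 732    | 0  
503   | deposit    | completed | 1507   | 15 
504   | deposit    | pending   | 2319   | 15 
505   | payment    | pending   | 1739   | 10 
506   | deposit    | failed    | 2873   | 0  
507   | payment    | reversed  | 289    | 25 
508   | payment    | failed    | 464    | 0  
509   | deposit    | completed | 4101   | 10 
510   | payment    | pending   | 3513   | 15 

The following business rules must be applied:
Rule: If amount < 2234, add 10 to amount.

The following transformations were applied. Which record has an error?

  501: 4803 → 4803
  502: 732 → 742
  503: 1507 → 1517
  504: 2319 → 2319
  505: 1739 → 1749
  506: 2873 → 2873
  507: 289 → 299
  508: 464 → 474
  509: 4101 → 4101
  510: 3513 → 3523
Record 510 has an error. The correct transformed value should be 3513, not 3523.

Step 1: Check each record against the rule
Step 2: Record 510 has amount = 3513
Step 3: Since 3513 >= 2234, the bonus should not have been applied
Step 4: Correct value = 3513, but claimed value = 3523
Conclusion: Record 510 has the error.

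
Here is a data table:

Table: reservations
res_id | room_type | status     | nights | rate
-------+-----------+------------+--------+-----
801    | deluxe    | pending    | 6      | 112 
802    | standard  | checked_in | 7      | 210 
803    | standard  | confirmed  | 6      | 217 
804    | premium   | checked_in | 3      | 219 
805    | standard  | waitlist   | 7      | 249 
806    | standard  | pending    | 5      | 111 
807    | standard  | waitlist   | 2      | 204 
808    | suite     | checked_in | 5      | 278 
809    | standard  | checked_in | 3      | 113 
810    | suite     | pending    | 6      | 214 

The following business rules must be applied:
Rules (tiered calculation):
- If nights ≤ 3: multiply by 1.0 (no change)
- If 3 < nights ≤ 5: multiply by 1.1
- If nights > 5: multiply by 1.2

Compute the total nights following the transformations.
57.4

Step 1: Tier 1 (nights ≤ 3): 3 records, sum = 8 × 1.0 = 8.0
Step 2: Tier 2 (3 < nights ≤ 5): 2 records, sum = 10 × 1.1 = 11.0
Step 3: Tier 3 (nights > 5): 5 records, sum = 32 × 1.2 = 38.4
Step 4: Final sum = 8.0 + 11.0 + 38.4 = 57.4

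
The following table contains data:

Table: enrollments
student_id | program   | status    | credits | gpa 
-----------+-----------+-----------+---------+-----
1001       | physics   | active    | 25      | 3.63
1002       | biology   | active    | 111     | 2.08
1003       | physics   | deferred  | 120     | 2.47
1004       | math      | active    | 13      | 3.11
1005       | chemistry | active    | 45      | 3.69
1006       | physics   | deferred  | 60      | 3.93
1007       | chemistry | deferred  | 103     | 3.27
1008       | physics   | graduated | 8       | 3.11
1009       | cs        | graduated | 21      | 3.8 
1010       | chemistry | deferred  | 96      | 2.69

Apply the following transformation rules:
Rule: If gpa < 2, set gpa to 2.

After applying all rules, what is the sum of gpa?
31.78

Step 1: 0 records have gpa < 2
Step 2: These records originally summed to 0
Step 3: After setting to minimum: 0 × 2 = 0
Step 4: Unaffected records sum: 31.78
Step 5: Final sum = 0 + 31.78 = 31.78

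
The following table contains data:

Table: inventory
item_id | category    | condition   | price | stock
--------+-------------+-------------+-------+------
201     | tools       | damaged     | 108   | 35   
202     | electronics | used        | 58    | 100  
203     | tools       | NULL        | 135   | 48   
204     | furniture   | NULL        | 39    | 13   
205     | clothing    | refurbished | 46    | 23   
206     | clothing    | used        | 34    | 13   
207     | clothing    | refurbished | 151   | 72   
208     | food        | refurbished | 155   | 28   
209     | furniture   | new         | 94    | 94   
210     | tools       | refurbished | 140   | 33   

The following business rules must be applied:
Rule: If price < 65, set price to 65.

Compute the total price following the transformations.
1043

Step 1: 4 records have price < 65
Step 2: These records originally summed to 177
Step 3: After setting to minimum: 4 × 65 = 260
Step 4: Unaffected records sum: 783
Step 5: Final sum = 260 + 783 = 1043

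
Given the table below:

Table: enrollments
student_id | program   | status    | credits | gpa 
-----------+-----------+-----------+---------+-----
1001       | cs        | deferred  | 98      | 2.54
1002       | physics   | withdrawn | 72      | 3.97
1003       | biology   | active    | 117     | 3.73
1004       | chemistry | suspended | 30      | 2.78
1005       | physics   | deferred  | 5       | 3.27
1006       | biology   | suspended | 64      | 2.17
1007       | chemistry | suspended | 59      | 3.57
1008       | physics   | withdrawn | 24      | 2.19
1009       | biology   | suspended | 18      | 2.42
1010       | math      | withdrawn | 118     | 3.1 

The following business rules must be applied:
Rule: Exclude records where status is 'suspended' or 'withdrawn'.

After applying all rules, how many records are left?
3

Step 1: Count records to exclude
  - 4 (suspended) + 3 (withdrawn) = 7 records
Step 2: Total records: 10
Step 3: Remaining = 10 - 7 = 3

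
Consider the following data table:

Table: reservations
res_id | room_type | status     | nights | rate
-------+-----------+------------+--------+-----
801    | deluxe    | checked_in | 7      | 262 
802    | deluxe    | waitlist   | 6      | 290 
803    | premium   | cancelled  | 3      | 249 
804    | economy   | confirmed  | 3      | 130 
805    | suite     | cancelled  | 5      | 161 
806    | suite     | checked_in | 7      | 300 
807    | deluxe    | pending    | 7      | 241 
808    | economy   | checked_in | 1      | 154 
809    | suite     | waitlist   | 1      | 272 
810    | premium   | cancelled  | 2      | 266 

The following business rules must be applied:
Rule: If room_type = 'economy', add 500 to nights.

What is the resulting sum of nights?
1042

Step 1: Count records where room_type = 'economy': 2
Step 2: Total bonus added: 2 × 500 = 1000
Step 3: Original sum of nights: 42
Step 4: Final sum = 42 + 1000 = 1042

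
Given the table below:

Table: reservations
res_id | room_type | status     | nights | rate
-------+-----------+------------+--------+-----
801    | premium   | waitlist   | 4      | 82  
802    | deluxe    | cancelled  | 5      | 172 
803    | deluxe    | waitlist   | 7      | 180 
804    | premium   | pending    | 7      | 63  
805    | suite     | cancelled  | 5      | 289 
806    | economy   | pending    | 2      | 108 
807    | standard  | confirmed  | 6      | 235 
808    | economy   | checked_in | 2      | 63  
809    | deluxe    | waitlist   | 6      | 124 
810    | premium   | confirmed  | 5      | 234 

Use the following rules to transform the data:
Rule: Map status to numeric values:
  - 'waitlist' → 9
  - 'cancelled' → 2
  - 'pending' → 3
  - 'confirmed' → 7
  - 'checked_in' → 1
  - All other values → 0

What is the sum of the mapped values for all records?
52

Step 1: Apply mapping to each record
Step 2: Count by status:
  'waitlist': 3 records × 9 = 27
  'cancelled': 2 records × 2 = 4
  'pending': 2 records × 3 = 6
  'confirmed': 2 records × 7 = 14
  'checked_in': 1 records × 1 = 1
Step 3: Sum all mapped values = 52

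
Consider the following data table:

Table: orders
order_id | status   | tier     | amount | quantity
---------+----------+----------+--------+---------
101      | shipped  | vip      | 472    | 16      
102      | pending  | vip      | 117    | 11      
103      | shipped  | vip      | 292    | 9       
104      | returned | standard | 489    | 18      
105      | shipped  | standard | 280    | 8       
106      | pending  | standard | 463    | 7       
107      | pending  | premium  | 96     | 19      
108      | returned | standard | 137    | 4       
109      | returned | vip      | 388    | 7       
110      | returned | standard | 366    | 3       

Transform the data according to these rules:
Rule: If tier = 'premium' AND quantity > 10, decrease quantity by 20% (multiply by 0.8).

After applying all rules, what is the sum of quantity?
98.2

Step 1: Find records where tier = 'premium' AND quantity > 10
Step 2: 1 records match, summing to 19
Step 3: After multiplier: 19 × 0.8 = 15.2
Step 4: Unaffected records sum: 83
Step 5: Final sum = 15.2 + 83 = 98.2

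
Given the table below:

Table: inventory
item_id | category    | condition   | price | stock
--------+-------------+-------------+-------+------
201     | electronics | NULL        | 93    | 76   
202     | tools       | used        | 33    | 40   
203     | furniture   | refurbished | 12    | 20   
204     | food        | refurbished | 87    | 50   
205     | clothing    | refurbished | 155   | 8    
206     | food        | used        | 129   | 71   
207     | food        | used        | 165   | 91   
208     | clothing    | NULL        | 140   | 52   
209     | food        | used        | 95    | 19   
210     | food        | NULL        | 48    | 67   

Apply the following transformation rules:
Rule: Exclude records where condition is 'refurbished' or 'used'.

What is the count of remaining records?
3

Step 1: Count records to exclude
  - 3 (refurbished) + 4 (used) = 7 records
Step 2: Total records: 10
Step 3: Remaining = 10 - 7 = 3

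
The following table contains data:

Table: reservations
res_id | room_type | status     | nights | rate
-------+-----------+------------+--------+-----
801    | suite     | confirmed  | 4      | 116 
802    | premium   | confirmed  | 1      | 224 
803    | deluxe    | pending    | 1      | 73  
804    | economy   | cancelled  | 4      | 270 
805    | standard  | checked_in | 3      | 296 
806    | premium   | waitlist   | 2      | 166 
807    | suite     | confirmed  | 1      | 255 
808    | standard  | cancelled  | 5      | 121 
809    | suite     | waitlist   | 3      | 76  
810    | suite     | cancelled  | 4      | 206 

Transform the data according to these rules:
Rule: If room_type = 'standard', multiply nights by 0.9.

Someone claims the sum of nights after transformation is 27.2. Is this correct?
Yes, the result is correct.

Step 1: Calculate the correct sum after transformation
Step 2: Apply multiplier 0.9 to records where room_type = 'standard'
Step 3: Correct result = 27.2
Step 4: Claimed result = 27.2
Step 5: 27.2 = 27.2 ✓
Conclusion: The claimed result is correct.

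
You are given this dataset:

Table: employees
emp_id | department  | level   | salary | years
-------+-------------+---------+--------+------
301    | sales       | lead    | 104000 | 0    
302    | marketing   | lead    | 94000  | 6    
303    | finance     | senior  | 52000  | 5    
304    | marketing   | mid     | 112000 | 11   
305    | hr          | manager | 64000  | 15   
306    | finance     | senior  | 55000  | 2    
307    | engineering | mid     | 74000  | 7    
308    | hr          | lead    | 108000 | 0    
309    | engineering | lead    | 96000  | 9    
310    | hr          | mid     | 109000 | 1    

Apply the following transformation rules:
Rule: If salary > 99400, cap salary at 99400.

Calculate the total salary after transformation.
832600

Step 1: 4 records have salary > 99400
Step 2: These records originally summed to 433000
Step 3: After capping: 4 × 99400 = 397600
Step 4: Unaffected records sum: 435000
Step 5: Final sum = 397600 + 435000 = 832600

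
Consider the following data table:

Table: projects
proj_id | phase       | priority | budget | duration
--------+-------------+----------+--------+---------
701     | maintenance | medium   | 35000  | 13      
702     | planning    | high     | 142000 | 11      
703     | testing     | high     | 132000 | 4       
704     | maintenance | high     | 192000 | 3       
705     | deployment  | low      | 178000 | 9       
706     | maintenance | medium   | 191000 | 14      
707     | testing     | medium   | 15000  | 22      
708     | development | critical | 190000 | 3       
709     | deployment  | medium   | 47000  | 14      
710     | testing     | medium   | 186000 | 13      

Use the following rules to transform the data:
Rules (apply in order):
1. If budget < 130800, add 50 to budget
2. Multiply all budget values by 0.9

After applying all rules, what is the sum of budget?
1177335.0

Step 1: Apply Rule 1 - Add 50 to records with budget < 130800
  - 3 records affected: 97000 + (3 × 50) = 97150
  - Unaffected records: 1211000
  - Sum after Rule 1: 1308150
Step 2: Apply Rule 2 - Multiply all by 0.9
  - 1308150 × 0.9 = 1177335.0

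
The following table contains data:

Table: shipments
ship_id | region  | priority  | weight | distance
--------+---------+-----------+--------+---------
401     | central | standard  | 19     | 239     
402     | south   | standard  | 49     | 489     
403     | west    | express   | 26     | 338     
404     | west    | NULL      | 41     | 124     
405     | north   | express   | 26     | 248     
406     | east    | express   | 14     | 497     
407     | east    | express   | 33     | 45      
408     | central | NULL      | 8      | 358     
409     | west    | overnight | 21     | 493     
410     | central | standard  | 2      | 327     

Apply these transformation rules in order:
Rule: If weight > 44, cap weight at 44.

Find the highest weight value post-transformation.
44

Step 1: Original maximum weight = 49
Step 2: Apply cap at 44
Step 3: 1 records had weight > 44 and were capped
Step 4: Maximum after transformation = 44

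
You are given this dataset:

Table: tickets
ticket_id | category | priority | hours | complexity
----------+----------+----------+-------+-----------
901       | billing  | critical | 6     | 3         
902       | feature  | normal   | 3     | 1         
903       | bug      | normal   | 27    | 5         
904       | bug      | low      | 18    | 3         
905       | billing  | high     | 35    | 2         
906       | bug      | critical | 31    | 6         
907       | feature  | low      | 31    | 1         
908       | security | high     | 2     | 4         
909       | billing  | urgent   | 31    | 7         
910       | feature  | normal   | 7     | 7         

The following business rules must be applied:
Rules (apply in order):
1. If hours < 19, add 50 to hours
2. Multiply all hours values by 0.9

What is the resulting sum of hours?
396.9

Step 1: Apply Rule 1 - Add 50 to records with hours < 19
  - 5 records affected: 36 + (5 × 50) = 286
  - Unaffected records: 155
  - Sum after Rule 1: 441
Step 2: Apply Rule 2 - Multiply all by 0.9
  - 441 × 0.9 = 396.9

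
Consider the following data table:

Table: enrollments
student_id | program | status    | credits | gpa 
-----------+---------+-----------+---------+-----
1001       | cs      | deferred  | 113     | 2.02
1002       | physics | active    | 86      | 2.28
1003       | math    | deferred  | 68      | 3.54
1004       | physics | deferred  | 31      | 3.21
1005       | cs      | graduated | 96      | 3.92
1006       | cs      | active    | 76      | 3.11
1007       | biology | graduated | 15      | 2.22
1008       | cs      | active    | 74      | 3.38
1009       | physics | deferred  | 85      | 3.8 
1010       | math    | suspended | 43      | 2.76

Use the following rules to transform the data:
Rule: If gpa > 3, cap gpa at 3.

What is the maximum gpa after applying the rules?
3

Step 1: Original maximum gpa = 3.92
Step 2: Apply cap at 3
Step 3: 6 records had gpa > 3 and were capped
Step 4: Maximum after transformation = 3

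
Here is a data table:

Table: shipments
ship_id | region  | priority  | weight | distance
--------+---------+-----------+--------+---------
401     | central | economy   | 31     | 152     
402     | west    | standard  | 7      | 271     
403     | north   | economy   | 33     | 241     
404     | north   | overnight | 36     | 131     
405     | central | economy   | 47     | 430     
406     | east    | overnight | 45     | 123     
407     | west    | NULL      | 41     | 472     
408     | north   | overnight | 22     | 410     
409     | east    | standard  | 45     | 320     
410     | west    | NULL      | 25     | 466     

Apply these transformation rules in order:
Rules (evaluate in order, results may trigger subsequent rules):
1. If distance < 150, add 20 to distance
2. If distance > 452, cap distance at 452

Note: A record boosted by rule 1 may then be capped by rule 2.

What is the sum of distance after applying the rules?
3022

Step 1: Apply rule 1 to records with distance < 150
  - 2 records get bonus of 20
  - Of these, 0 records then exceed 452 and get capped
Step 2: Apply rule 2 to records with distance > 452
  - 2 records (original) are capped
Step 3: Calculate final sum = 3022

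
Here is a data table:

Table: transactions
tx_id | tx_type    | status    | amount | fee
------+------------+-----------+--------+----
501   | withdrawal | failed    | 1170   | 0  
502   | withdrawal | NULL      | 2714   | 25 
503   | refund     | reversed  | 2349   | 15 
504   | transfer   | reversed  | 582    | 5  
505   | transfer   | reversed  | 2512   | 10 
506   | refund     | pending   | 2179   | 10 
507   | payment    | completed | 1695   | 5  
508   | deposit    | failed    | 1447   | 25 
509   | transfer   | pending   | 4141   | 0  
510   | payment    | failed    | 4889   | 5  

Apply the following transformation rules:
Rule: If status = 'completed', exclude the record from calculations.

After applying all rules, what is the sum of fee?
95

Step 1: Identify records where status = 'completed'
Step 2: The excluded records sum to 5
Step 3: Original total fee = 100
Step 4: Remaining total = 100 - 5 = 95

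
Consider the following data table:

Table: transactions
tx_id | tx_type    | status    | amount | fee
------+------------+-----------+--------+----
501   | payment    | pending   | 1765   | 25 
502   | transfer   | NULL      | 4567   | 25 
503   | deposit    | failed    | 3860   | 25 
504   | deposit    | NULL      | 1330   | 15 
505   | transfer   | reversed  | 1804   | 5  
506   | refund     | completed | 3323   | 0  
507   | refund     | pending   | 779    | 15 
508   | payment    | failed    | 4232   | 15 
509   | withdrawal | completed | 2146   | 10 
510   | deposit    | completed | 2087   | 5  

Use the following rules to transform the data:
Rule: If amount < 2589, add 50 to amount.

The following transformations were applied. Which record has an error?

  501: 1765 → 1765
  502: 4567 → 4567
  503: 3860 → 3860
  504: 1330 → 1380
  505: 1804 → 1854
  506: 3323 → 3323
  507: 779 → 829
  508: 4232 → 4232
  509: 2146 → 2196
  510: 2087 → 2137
Record 501 has an error. The correct transformed value should be 1815, not 1765.

Step 1: Check each record against the rule
Step 2: Record 501 has amount = 1765
Step 3: Since 1765 < 2589, the bonus should have been applied
Step 4: Correct value = 1815, but claimed value = 1765
Conclusion: Record 501 has the error.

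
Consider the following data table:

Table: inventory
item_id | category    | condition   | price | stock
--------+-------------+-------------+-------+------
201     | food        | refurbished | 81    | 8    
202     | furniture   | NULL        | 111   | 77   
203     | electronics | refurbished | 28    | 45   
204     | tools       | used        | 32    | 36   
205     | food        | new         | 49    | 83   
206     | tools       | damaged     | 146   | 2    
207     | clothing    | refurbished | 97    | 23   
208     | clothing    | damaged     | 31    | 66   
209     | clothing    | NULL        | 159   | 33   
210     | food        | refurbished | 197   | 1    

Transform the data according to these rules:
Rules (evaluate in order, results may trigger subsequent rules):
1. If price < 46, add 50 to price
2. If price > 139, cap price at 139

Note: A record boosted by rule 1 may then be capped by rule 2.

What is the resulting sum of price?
996

Step 1: Apply rule 1 to records with price < 46
  - 3 records get bonus of 50
  - Of these, 0 records then exceed 139 and get capped
Step 2: Apply rule 2 to records with price > 139
  - 3 records (original) are capped
Step 3: Calculate final sum = 996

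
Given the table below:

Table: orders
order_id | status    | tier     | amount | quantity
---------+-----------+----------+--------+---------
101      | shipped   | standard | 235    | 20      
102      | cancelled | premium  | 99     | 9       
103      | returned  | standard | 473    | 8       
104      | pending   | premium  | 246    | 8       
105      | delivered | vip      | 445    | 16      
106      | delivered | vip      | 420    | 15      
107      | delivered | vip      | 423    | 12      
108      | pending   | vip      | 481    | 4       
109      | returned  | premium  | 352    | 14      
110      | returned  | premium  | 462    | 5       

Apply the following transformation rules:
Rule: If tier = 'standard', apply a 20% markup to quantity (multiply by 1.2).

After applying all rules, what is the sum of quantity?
116.6

Step 1: Records with tier = 'standard' have total quantity = 28
Step 2: Apply multiplier: 28 × 1.2 = 33.6
Step 3: Other records total: 83
Step 4: Final sum = 33.6 + 83 = 116.6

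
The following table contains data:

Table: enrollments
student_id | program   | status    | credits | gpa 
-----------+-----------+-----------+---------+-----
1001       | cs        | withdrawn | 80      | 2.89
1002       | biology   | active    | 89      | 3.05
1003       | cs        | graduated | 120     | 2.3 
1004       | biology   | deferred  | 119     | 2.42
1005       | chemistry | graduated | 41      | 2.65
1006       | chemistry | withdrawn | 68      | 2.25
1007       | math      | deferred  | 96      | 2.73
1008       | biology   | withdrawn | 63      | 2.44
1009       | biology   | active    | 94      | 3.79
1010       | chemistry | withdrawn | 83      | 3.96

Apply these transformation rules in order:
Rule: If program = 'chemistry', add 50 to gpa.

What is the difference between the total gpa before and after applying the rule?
150.0

Step 1: Original sum of gpa = 28.48
Step 2: 3 records have program = 'chemistry'
Step 3: Each affected record changes by 50
Step 4: Total change = 3 × 50 = 150
Step 5: New sum = 28.48 + 150 = 178.48
Step 6: Difference = |178.48 - 28.48| = 150.0
        (Sum increased by 150.0)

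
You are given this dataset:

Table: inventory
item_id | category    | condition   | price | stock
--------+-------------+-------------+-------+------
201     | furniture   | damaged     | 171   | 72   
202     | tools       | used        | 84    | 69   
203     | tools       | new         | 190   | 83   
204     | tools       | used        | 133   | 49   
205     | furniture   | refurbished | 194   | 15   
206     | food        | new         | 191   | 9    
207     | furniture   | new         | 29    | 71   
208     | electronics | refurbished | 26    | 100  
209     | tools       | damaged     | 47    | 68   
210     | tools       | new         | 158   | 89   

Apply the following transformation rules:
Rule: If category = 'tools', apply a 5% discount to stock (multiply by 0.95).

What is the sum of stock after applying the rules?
607.1

Step 1: Records with category = 'tools' have total stock = 358
Step 2: Apply multiplier: 358 × 0.95 = 340.1
Step 3: Other records total: 267
Step 4: Final sum = 340.1 + 267 = 607.1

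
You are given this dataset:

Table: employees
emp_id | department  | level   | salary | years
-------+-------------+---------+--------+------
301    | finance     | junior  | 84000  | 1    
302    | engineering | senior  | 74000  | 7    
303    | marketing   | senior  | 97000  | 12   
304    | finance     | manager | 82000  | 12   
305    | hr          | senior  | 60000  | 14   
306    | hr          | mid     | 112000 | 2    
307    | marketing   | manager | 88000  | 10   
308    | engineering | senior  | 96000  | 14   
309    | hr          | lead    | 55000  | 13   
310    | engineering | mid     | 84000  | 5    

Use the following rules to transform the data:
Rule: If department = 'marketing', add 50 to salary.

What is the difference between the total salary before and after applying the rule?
100

Step 1: Original sum of salary = 832000
Step 2: 2 records have department = 'marketing'
Step 3: Each affected record changes by 50
Step 4: Total change = 2 × 50 = 100
Step 5: New sum = 832000 + 100 = 832100
Step 6: Difference = |832100 - 832000| = 100
        (Sum increased by 100)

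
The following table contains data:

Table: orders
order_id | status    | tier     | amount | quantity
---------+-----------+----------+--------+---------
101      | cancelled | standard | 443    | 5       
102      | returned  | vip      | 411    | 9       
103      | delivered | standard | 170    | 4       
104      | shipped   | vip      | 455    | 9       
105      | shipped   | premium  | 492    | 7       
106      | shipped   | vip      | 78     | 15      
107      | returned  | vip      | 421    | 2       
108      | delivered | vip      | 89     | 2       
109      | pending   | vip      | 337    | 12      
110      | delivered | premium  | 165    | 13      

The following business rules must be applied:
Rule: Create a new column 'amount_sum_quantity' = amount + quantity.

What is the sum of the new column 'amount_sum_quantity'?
3139

Step 1: For each record, compute amount + quantity
Example calculations:
  443 + 5 = 448
  411 + 9 = 420
  170 + 4 = 174
  ...
Step 2: Sum all derived values
Step 3: Total = 3139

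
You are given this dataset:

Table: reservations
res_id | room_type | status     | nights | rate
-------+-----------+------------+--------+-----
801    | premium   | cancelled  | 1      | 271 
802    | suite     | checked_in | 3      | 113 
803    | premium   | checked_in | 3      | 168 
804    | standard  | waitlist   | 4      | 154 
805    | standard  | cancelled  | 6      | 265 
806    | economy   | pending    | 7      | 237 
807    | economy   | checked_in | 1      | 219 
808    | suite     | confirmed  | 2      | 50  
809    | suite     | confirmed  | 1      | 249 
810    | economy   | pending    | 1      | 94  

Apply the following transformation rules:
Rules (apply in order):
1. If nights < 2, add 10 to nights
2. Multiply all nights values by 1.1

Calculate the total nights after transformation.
75.9

Step 1: Apply Rule 1 - Add 10 to records with nights < 2
  - 4 records affected: 4 + (4 × 10) = 44
  - Unaffected records: 25
  - Sum after Rule 1: 69
Step 2: Apply Rule 2 - Multiply all by 1.1
  - 69 × 1.1 = 75.9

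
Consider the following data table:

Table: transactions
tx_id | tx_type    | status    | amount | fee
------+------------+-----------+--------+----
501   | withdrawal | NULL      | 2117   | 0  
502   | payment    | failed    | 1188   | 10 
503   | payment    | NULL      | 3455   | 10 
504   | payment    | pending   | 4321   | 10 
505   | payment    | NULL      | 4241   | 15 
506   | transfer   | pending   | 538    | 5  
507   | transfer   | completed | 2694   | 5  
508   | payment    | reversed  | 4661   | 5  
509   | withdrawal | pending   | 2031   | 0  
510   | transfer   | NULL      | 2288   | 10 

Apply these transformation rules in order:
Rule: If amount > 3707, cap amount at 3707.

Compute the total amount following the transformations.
25432

Step 1: 3 records have amount > 3707
Step 2: These records originally summed to 13223
Step 3: After capping: 3 × 3707 = 11121
Step 4: Unaffected records sum: 14311
Step 5: Final sum = 11121 + 14311 = 25432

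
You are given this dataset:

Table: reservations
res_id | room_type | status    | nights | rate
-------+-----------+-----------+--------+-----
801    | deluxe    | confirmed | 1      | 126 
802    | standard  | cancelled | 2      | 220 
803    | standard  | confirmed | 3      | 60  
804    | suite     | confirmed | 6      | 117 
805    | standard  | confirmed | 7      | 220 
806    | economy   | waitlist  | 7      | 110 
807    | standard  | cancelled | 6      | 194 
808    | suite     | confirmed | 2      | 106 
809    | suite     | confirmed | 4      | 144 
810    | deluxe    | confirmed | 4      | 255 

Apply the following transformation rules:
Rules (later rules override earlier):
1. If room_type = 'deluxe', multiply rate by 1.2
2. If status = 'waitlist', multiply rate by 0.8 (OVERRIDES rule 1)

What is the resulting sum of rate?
1606.2

Step 1: Rule 2 takes priority for records with status = 'waitlist'
  - 1 records: 110 × 0.8 = 88.0
Step 2: Rule 1 applies to remaining records with room_type = 'deluxe'
  - 2 records: 381 × 1.2 = 457.2
Step 3: Other records unchanged: 1061
Step 4: Final sum = 88.0 + 457.2 + 1061 = 1606.2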